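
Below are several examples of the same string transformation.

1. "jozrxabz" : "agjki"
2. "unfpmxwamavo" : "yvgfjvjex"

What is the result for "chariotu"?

arxcd

Looking at the pairs, the operation is to shift every letter 9 places forward in the alphabet (wrapping around), then delete the first 3 characters.
"chariotu" → "lqjarxcd" → "arxcd".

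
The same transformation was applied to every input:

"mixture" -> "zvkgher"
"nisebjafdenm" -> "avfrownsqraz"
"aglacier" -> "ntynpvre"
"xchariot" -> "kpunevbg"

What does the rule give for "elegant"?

ryrtnag

The pattern: shift every letter 13 places forward in the alphabet (wrapping around) — i.e. ROT13.
"elegant" → "ryrtnag".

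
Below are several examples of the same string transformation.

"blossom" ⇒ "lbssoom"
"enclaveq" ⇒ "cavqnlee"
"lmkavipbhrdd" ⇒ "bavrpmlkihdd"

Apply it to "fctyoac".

Looking at the pairs, the operation is to sort the characters into reverse alphabetical order, then move the last 2 characters to the front (rotate right by 2).
Applying both steps to "fctyoac": "ytofcca", then "caytofc".

caytofc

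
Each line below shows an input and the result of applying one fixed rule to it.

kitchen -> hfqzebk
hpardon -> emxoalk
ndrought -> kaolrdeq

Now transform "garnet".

dxokbq

Each output is the input with this applied: shift every letter 3 places backward in the alphabet (wrapping around).
Doing the same to "garnet": "dxokbq".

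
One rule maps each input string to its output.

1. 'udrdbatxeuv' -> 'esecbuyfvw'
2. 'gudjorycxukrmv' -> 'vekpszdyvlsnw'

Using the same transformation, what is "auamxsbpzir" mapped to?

Rule — shift every letter 1 place forward in the alphabet (wrapping around), then delete the first character.
On "auamxsbpzir": the first step gives "bvbnytcqajs", and the second then gives "vbnytcqajs".

vbnytcqajs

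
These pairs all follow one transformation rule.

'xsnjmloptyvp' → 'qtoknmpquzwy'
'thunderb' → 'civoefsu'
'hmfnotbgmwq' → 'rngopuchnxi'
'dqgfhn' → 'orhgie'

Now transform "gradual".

msbevbh

Looking at the pairs, the operation is to shift every letter 1 place forward in the alphabet (wrapping around), then swap the first and last characters.
Applying both steps to "gradual": "hsbevbm", then "msbevbh".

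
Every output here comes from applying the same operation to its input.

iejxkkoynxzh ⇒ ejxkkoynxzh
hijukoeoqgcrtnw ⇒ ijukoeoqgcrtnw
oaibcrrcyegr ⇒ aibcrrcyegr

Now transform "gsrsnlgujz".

Looking at the pairs, the operation is to delete the first character.
So "gsrsnlgujz" becomes "srsnlgujz".

srsnlgujz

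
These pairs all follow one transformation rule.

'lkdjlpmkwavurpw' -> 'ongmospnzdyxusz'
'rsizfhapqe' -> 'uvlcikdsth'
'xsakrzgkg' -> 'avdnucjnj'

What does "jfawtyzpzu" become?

Looking at the pairs, the operation is to shift every letter 3 places forward in the alphabet (wrapping around).
So "jfawtyzpzu" becomes "midzwbcscx".

midzwbcscx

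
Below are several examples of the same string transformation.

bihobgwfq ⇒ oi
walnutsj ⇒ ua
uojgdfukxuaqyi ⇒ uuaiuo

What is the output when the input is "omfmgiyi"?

iio

The transformation: move the first 3 characters to the end (rotate left by 3), then keep only the vowels.
Working it through for "omfmgiyi": intermediate "mgiyiomf", final "iio".
(Check on "walnutsj": → "nutsjwal" → "ua" ✓)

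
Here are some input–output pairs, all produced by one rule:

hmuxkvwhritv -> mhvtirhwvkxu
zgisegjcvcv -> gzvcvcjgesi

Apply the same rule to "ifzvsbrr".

firrbsvz

The transformation: reverse the string, then move the last 2 characters to the front (rotate right by 2).
For "ifzvsbrr", step one produces "rrbsvzfi"; step two turns that into "firrbsvz".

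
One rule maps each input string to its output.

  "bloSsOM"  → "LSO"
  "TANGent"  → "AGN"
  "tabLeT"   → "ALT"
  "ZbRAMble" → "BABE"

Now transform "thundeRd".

HNED

Looking at the pairs, the operation is to keep every other character starting from the second (positions 2nd, 4th, 6th, ...), then convert every letter to uppercase.
"thundeRd" → "hned" → "HNED".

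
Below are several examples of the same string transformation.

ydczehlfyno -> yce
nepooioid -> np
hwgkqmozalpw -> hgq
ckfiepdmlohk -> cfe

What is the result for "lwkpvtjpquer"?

Looking at the pairs, the operation is to keep every other character starting from the first (positions 1st, 3rd, 5th, ...), then delete the last 3 characters.
Applying that to "lwkpvtjpquer" gives "lkv".

lkv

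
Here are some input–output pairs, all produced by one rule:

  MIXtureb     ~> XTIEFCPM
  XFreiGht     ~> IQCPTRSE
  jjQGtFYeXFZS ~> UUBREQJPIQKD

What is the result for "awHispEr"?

LHSTDAPC

In each case the input is transformed by: shift every letter 11 places forward in the alphabet (wrapping around), then convert every letter to uppercase.
Starting from "awHispEr": after the first operation, "lhStdaPc"; after the second, "LHSTDAPC".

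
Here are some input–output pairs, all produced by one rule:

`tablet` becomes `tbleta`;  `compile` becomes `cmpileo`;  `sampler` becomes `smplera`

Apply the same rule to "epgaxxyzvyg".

In each case the input is transformed by: move the first character to the end, then swap the first and last characters.
Working it through for "epgaxxyzvyg": intermediate "pgaxxyzvyge", final "egaxxyzvygp".

egaxxyzvygp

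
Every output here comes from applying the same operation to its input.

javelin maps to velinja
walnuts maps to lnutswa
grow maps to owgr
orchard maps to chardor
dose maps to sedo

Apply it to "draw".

awdr

In each case the input is transformed by: move the first 2 characters to the end (rotate left by 2).
For "draw" the result is "awdr".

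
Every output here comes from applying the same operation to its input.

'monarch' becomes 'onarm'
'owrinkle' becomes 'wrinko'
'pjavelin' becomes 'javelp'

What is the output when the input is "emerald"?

merae

The transformation: delete the last 2 characters, then move the first character to the end.
"emerald" → "emera" → "merae".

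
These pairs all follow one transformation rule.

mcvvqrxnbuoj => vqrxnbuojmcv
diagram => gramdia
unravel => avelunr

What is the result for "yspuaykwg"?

The rule is to move the first 3 characters to the end (rotate left by 3).
So "yspuaykwg" becomes "uaykwgysp".

uaykwgysp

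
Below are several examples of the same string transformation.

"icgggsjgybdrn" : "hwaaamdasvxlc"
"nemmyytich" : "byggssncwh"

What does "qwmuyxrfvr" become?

The pattern: shift every letter 6 places backward in the alphabet (wrapping around), then swap the first and last characters.
Starting from "qwmuyxrfvr": after the first operation, "kqgosrlzpl"; after the second, "lqgosrlzpk".

lqgosrlzpk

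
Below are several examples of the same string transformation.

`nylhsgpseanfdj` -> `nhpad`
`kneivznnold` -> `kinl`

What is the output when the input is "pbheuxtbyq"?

petq

The transformation: keep one character in every 3, starting at position 1 (positions 1st, 4th, 7th, ...).
Applying that to "pbheuxtbyq" gives "petq".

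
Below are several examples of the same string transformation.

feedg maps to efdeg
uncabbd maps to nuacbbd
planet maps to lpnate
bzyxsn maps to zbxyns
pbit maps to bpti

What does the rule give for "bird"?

ibdr

The transformation: swap each adjacent pair of characters (1↔2, 3↔4, ...).
"bird" → "ibdr".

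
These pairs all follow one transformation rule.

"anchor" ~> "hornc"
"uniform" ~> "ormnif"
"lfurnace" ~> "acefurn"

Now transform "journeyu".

What's happening: delete the first character, then move the last 3 characters to the front (rotate right by 3).
Starting from "journeyu": after the first operation, "ourneyu"; after the second, "eyuourn".

eyuourn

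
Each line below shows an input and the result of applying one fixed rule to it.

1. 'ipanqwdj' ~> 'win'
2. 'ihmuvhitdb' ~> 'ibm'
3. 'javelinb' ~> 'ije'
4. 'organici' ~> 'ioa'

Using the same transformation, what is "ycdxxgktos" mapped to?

Looking at the pairs, the operation is to swap the front and back halves of the string, then keep one character in every 3, starting at position 2 (positions 2nd, 5th, 8th, ...).
Applying both steps to "ycdxxgktos": "gktosycdxx", then "ksd".

ksd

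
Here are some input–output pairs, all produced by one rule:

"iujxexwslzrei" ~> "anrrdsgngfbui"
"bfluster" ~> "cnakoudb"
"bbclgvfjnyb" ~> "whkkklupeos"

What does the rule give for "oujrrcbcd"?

klmxdsaal

What's happening: move the last 3 characters to the front (rotate right by 3), then shift every letter 9 places forward in the alphabet (wrapping around).
Starting from "oujrrcbcd": after the first operation, "bcdoujrrc"; after the second, "klmxdsaal".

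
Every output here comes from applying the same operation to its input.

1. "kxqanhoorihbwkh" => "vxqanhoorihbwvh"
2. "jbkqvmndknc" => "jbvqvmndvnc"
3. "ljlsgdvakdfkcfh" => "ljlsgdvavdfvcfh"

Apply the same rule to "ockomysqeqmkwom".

What's happening: replace every "k" with "v".
"ockomysqeqmkwom" → "ocvomysqeqmvwom".

ocvomysqeqmvwom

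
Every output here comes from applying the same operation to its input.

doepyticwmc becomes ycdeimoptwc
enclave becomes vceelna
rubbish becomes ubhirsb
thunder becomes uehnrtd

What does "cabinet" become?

tbceina

In each case the input is transformed by: sort the characters into alphabetical order, then swap the first and last characters.
For "cabinet", step one produces "abceint"; step two turns that into "tbceina".
(Check on "thunder": → "dehnrtu" → "uehnrtd" ✓)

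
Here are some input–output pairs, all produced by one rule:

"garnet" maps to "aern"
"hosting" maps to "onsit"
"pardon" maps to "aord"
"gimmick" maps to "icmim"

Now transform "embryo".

mybr

Rule — take characters alternately from the front and the back (1st, last, 2nd, 2nd-last, ...), then delete the first 2 characters.
For "embryo", step one produces "eomybr"; step two turns that into "mybr".
(Check on "garnet": → "gtaern" → "aern" ✓)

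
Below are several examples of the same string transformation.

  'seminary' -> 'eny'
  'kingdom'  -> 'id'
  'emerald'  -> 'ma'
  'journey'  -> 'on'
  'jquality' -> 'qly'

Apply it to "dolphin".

oh

The rule is to keep one character in every 3, starting at position 2 (positions 2nd, 5th, 8th, ...).
For "dolphin" the result is "oh".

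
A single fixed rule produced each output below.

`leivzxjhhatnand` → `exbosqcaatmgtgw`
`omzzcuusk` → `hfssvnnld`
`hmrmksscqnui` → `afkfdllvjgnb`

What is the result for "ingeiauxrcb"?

The transformation: shift every letter 7 places backward in the alphabet (wrapping around).
Doing the same to "ingeiauxrcb": "bgzxbtnqkvu".

bgzxbtnqkvu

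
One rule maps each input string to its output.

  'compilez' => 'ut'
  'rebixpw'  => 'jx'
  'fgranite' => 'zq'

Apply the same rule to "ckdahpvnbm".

The pattern: shift every letter 8 places forward in the alphabet (wrapping around), then keep one character in every 3, starting at position 3 (positions 3rd, 6th, 9th, ...).
On "ckdahpvnbm": the first step gives "kslipxdvju", and the second then gives "lxj".

lxj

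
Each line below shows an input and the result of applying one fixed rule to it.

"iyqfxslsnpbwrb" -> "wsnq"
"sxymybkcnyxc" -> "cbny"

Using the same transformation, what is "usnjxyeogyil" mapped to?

Each output is the input with this applied: keep one character in every 3, starting at position 3 (positions 3rd, 6th, 9th, ...), then swap the first and last characters.
Working it through for "usnjxyeogyil": intermediate "nygl", final "lygn".

lygn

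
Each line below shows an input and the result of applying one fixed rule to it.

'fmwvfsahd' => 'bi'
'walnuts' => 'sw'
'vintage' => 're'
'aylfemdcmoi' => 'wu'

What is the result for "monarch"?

What's happening: shift every letter 4 places backward in the alphabet (wrapping around), then keep only the first 2 characters.
For "monarch", step one produces "ikjwnyd"; step two turns that into "ik".

ik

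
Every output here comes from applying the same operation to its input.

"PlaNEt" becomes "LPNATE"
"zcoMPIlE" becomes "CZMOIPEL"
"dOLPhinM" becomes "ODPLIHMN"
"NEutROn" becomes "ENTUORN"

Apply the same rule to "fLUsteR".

LFSUETR

What's happening: swap each adjacent pair of characters (1↔2, 3↔4, ...), then convert every letter to uppercase.
Applying that to "fLUsteR" gives "LFSUETR".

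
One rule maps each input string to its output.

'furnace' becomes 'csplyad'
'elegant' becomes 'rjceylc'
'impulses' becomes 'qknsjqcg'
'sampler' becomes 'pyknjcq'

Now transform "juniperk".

islgncph

The pattern: shift every letter 2 places backward in the alphabet (wrapping around), then swap the first and last characters.
"juniperk" → "hslgncpi" → "islgncph".
(Check on "sampler": → "qyknjcp" → "pyknjcq" ✓)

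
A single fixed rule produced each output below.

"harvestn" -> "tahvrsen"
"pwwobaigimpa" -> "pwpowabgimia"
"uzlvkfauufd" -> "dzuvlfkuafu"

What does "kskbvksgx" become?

The pattern: swap each adjacent pair of characters (1↔2, 3↔4, ...), then move the last character to the front.
So "kskbvksgx" becomes "xskbkkvgs".

xskbkkvgs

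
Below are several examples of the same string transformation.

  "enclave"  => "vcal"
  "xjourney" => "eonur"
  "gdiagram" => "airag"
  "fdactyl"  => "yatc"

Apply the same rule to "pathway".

atwh

What's happening: take characters alternately from the front and the back (1st, last, 2nd, 2nd-last, ...), then delete the first 3 characters.
"pathway" → "pyaatwh" → "atwh".
(Check on "gdiagram": → "gmdairag" → "airag" ✓)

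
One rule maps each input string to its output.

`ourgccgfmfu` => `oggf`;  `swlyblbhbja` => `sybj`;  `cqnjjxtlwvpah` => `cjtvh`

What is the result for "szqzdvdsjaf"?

szda

The transformation: keep one character in every 3, starting at position 1 (positions 1st, 4th, 7th, ...).
Doing the same to "szqzdvdsjaf": "szda".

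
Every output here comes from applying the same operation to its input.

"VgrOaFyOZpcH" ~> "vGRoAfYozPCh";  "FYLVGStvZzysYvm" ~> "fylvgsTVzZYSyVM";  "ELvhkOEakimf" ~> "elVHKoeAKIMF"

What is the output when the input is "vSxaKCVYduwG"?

VsXAkcvyDUWg

Looking at the pairs, the operation is to flip the case of every letter.
Doing the same to "vSxaKCVYduwG": "VsXAkcvyDUWg".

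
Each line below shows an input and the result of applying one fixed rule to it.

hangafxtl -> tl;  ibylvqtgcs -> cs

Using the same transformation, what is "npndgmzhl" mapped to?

hl

The rule is to keep only the last 2 characters.
"npndgmzhl" → "hl".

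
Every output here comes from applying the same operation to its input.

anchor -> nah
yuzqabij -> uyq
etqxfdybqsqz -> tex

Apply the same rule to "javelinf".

The rule is to swap each adjacent pair of characters (1↔2, 3↔4, ...), then keep only the first 3 characters.
Working it through for "javelinf": intermediate "ajevilfn", final "aje".

aje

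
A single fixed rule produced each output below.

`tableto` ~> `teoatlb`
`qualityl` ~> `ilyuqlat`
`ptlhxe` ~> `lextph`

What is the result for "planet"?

Rule — swap each adjacent pair of characters (1↔2, 3↔4, ...), then move the last 3 characters to the front (rotate right by 3).
"planet" → "lpnate" → "atelpn".

atelpn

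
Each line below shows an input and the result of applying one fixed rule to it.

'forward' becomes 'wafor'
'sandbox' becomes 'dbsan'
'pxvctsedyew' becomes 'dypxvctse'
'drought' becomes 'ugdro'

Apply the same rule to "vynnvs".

Looking at the pairs, the operation is to delete the last 2 characters, then move the last 2 characters to the front (rotate right by 2).
Applying both steps to "vynnvs": "vynn", then "nnvy".

nnvy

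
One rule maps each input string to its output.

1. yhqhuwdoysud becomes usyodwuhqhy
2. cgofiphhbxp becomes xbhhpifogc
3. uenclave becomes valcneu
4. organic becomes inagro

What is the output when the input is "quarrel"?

errauq

The pattern: delete the last character, then reverse the string.
Applying both steps to "quarrel": "quarre", then "errauq".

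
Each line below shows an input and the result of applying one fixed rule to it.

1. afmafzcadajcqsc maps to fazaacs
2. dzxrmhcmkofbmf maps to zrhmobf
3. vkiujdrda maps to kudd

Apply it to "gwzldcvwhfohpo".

wlcwfho

The transformation: keep every other character starting from the second (positions 2nd, 4th, 6th, ...).
For "gwzldcvwhfohpo" the result is "wlcwfho".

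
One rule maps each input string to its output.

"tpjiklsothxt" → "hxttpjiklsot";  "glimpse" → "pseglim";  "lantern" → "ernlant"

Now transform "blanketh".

What's happening: move the last 3 characters to the front (rotate right by 3).
Applying that to "blanketh" gives "ethblank".

ethblank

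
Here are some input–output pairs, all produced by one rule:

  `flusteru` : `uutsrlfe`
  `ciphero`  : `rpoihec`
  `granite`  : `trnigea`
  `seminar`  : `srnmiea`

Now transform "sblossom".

sssoomlb

Each output is the input with this applied: sort the characters into reverse alphabetical order.
Doing the same to "sblossom": "sssoomlb".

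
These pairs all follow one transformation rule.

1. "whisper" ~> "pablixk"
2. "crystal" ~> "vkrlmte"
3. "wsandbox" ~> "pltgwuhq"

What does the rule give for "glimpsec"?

In each case the input is transformed by: shift every letter 7 places backward in the alphabet (wrapping around).
On "glimpsec" that produces "zebfilxv".

zebfilxv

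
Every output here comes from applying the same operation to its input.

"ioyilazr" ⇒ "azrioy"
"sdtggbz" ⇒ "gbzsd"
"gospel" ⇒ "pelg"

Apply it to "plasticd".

icdpla

Looking at the pairs, the operation is to move the last 3 characters to the front (rotate right by 3), then delete the last 2 characters.
"plasticd" → "icdplast" → "icdpla".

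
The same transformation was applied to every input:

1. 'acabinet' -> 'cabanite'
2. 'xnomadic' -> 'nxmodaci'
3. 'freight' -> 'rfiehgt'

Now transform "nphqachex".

Each output is the input with this applied: swap each adjacent pair of characters (1↔2, 3↔4, ...).
"nphqachex" → "pnqhcaehx".

pnqhcaehx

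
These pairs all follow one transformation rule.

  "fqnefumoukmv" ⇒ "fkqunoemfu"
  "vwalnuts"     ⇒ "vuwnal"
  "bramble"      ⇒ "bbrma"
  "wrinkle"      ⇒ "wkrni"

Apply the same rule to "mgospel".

mpgso

What's happening: delete the last 2 characters, then take characters alternately from the front and the back (1st, last, 2nd, 2nd-last, ...).
Working it through for "mgospel": intermediate "mgosp", final "mpgso".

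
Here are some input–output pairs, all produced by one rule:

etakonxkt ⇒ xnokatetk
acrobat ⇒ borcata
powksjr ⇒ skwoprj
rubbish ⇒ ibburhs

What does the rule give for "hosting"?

The pattern: move the last 2 characters to the front (rotate right by 2), then reverse the string.
For "hosting", step one produces "nghosti"; step two turns that into "itsohgn".

itsohgn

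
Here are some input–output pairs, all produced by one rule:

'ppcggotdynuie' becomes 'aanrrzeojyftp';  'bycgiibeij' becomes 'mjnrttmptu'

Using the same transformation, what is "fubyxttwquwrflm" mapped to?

qfmjieehbfhcqwx

Each output is the input with this applied: shift every letter 11 places forward in the alphabet (wrapping around).
Doing the same to "fubyxttwquwrflm": "qfmjieehbfhcqwx".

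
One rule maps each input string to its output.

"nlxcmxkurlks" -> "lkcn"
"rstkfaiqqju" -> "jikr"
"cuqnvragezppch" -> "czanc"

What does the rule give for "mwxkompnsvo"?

vpkm

What's happening: keep one character in every 3, starting at position 1 (positions 1st, 4th, 7th, ...), then reverse the string.
For "mwxkompnsvo", step one produces "mkpv"; step two turns that into "vpkm".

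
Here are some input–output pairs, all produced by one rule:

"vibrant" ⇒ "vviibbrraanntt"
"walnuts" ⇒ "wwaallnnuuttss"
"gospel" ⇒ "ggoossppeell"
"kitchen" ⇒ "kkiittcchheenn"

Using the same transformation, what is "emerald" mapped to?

Looking at the pairs, the operation is to double every character.
"emerald" → "eemmeerraalldd".

eemmeerraalldd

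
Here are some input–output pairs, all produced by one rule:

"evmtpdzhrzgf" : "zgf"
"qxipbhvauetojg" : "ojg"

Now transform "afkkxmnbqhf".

qhf

In each case the input is transformed by: keep only the last 3 characters.
Doing the same to "afkkxmnbqhf": "qhf".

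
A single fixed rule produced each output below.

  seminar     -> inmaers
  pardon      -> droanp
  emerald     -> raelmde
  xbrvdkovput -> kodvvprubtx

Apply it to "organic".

angirco

What's happening: take characters alternately from the front and the back (1st, last, 2nd, 2nd-last, ...), then reverse the string.
On "organic" that produces "angirco".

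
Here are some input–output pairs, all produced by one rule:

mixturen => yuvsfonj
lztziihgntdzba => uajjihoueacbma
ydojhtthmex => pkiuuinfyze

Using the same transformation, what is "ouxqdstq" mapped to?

yreturpv

What's happening: move the first 2 characters to the end (rotate left by 2), then shift every letter 1 place forward in the alphabet (wrapping around).
Applying that to "ouxqdstq" gives "yreturpv".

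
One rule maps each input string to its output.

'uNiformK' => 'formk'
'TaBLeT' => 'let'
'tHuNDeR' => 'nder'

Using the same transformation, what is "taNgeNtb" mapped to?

In each case the input is transformed by: delete the first 3 characters, then convert every letter to lowercase.
Working it through for "taNgeNtb": intermediate "geNtb", final "gentb".

gentb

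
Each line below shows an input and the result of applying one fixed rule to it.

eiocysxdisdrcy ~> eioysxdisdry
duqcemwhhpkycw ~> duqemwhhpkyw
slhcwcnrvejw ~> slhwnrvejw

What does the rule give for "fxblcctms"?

fxbltms

Rule — remove every "c".
For "fxblcctms" the result is "fxbltms".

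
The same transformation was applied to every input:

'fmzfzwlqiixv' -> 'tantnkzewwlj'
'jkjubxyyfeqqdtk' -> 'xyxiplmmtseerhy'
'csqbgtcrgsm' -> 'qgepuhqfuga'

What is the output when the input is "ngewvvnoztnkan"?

Rule — shift every letter 12 places backward in the alphabet (wrapping around).
"ngewvvnoztnkan" → "buskjjbcnhbyob".

buskjjbcnhbyob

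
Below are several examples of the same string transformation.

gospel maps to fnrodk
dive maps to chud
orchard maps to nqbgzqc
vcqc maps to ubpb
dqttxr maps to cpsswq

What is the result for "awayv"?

The pattern: shift every letter 1 place backward in the alphabet (wrapping around).
Applying that to "awayv" gives "zvzxu".

zvzxu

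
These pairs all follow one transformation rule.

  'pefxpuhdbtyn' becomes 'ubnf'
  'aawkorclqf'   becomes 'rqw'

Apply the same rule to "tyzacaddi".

aiz

Each output is the input with this applied: keep one character in every 3, starting at position 3 (positions 3rd, 6th, 9th, ...), then move the first character to the end.
Starting from "tyzacaddi": after the first operation, "zai"; after the second, "aiz".
(Check on "pefxpuhdbtyn": → "fubn" → "ubnf" ✓)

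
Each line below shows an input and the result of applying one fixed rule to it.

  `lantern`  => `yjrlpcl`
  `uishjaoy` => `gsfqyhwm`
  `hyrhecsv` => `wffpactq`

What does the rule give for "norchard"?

mlapyfbp

In each case the input is transformed by: swap each adjacent pair of characters (1↔2, 3↔4, ...), then shift every letter 2 places backward in the alphabet (wrapping around).
Applying both steps to "norchard": "oncrahdr", then "mlapyfbp".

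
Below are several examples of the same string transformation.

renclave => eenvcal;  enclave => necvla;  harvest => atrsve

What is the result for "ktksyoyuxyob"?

The pattern: delete the first character, then take characters alternately from the front and the back (1st, last, 2nd, 2nd-last, ...).
Applying both steps to "ktksyoyuxyob": "tksyoyuxyob", then "tbkosyyxouy".

tbkosyyxouy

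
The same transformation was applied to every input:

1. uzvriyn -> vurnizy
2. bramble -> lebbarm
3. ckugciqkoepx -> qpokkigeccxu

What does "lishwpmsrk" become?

In each case the input is transformed by: sort the characters into reverse alphabetical order, then move the first 2 characters to the end (rotate left by 2).
"lishwpmsrk" → "wssrpmlkih" → "srpmlkihws".
(Check on "bramble": → "rmlebba" → "lebbarm" ✓)

srpmlkihws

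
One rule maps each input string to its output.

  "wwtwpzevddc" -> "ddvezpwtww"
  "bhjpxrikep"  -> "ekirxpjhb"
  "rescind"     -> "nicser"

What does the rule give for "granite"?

tinarg

The rule is to reverse the string, then delete the first character.
Applying both steps to "granite": "etinarg", then "tinarg".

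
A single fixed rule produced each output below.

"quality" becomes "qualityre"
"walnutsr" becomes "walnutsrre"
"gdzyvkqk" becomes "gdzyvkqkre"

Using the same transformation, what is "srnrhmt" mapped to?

srnrhmtre

The rule is to append "re".
So "srnrhmt" becomes "srnrhmtre".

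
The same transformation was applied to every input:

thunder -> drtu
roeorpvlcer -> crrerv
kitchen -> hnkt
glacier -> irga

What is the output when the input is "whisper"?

The rule is to keep every other character starting from the first (positions 1st, 3rd, 5th, ...), then move the last 2 characters to the front (rotate right by 2).
Working it through for "whisper": intermediate "wipr", final "prwi".

prwi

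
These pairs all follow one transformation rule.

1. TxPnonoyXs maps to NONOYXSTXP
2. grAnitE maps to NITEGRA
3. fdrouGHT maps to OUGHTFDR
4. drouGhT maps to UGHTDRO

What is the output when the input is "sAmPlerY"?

What's happening: move the first 3 characters to the end (rotate left by 3), then convert every letter to uppercase.
"sAmPlerY" → "PLERYSAM".

PLERYSAM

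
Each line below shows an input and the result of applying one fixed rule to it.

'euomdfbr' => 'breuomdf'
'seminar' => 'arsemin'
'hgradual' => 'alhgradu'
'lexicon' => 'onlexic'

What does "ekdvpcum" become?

umekdvpc

The rule is to move the last 2 characters to the front (rotate right by 2).
So "ekdvpcum" becomes "umekdvpc".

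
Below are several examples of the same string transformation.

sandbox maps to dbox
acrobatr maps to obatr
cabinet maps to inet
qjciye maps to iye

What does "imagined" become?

gined

In each case the input is transformed by: delete the first 3 characters.
"imagined" → "gined".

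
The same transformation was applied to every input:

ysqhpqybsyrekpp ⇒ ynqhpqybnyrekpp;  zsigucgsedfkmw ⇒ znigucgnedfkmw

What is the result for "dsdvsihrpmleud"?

dndvnihrpmleud

The rule is to replace every "s" with "n".
On "dsdvsihrpmleud" that produces "dndvnihrpmleud".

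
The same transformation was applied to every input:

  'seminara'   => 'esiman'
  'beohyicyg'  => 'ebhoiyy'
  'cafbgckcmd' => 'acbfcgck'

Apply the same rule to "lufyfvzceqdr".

ulyfvfczqe

Looking at the pairs, the operation is to swap each adjacent pair of characters (1↔2, 3↔4, ...), then delete the last 2 characters.
Applying both steps to "lufyfvzceqdr": "ulyfvfczqerd", then "ulyfvfczqe".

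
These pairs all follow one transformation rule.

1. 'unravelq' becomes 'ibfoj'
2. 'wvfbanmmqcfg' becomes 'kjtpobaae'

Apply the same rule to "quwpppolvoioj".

eikdddczjc

What's happening: shift every letter 12 places backward in the alphabet (wrapping around), then delete the last 3 characters.
Working it through for "quwpppolvoioj": intermediate "eikdddczjcwcx", final "eikdddczjc".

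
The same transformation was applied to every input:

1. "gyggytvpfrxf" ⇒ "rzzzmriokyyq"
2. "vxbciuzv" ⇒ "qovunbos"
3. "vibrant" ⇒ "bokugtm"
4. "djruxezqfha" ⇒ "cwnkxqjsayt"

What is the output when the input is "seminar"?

xlbftgk

Looking at the pairs, the operation is to shift every letter 7 places backward in the alphabet (wrapping around), then swap each adjacent pair of characters (1↔2, 3↔4, ...).
"seminar" → "lxfbgtk" → "xlbftgk".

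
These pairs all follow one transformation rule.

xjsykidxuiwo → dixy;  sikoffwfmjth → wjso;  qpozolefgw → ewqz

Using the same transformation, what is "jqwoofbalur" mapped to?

bujo

What's happening: keep one character in every 3, starting at position 1 (positions 1st, 4th, 7th, ...), then move the last 2 characters to the front (rotate right by 2).
For "jqwoofbalur" the result is "bujo".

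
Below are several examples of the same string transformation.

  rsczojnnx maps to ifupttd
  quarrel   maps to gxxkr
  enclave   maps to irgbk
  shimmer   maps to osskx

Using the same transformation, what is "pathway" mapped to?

zncge

The rule is to shift every letter 6 places forward in the alphabet (wrapping around), then delete the first 2 characters.
Working it through for "pathway": intermediate "vgzncge", final "zncge".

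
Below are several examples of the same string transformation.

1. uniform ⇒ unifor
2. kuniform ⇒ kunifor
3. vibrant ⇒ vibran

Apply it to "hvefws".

The rule is to delete the last character.
Applying that to "hvefws" gives "hvefw".

hvefw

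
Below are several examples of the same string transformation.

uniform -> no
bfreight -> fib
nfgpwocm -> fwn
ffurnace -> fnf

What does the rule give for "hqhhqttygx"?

qqy

Rule — swap the first and last characters, then keep one character in every 3, starting at position 2 (positions 2nd, 5th, 8th, ...).
For "hqhhqttygx", step one produces "xqhhqttygh"; step two turns that into "qqy".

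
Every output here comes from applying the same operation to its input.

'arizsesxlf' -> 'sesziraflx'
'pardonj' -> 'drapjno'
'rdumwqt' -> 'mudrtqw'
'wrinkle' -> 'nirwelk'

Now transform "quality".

The transformation: move the last 3 characters to the front (rotate right by 3), then reverse the string.
On "quality": the first step gives "ityqual", and the second then gives "lauqyti".
(Check on "pardonj": → "onjpard" → "drapjno" ✓)

lauqyti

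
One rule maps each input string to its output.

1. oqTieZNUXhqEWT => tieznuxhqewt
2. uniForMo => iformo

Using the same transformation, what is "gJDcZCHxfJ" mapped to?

dczchxfj

What's happening: delete the first 2 characters, then convert every letter to lowercase.
On "gJDcZCHxfJ": the first step gives "DcZCHxfJ", and the second then gives "dczchxfj".
(Check on "uniForMo": → "iForMo" → "iformo" ✓)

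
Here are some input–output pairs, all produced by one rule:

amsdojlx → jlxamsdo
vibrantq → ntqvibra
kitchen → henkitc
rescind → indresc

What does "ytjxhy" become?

xhyytj

In each case the input is transformed by: move the last 3 characters to the front (rotate right by 3).
On "ytjxhy" that produces "xhyytj".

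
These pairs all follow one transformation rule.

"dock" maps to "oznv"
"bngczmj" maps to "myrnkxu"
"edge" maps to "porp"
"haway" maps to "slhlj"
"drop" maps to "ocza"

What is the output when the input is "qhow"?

Rule — shift every letter 11 places forward in the alphabet (wrapping around).
Applying that to "qhow" gives "bszh".

bszh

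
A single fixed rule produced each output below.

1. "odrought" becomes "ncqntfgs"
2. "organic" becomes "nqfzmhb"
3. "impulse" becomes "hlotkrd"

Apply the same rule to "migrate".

lhfqzsd

The pattern: shift every letter 1 place backward in the alphabet (wrapping around).
So "migrate" becomes "lhfqzsd".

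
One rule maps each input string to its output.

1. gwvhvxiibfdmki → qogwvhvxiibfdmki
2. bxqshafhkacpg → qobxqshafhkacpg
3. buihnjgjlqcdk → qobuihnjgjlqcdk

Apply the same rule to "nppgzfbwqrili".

What's happening: prepend "qo".
Doing the same to "nppgzfbwqrili": "qonppgzfbwqrili".

qonppgzfbwqrili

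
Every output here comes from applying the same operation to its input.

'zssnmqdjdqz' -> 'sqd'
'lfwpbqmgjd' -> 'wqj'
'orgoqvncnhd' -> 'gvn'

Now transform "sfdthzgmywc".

dzy

The pattern: keep one character in every 3, starting at position 3 (positions 3rd, 6th, 9th, ...).
For "sfdthzgmywc" the result is "dzy".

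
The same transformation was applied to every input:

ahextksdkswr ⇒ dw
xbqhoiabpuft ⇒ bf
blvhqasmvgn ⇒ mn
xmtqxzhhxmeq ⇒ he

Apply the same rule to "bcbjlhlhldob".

ho

The pattern: keep one character in every 3, starting at position 2 (positions 2nd, 5th, 8th, ...), then keep only the last 2 characters.
For "bcbjlhlhldob", step one produces "clho"; step two turns that into "ho".
(Check on "ahextksdkswr": → "htdw" → "dw" ✓)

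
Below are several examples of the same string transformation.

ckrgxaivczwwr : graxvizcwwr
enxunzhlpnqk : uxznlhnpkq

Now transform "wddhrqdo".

Each output is the input with this applied: swap each adjacent pair of characters (1↔2, 3↔4, ...), then delete the first 2 characters.
"wddhrqdo" → "dwhdqrod" → "hdqrod".
(Check on "ckrgxaivczwwr": → "kcgraxvizcwwr" → "graxvizcwwr" ✓)

hdqrod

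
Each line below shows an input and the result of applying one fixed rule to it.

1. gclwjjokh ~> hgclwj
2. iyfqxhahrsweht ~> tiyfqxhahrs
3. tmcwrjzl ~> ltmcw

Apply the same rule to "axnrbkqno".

What's happening: move the last character to the front, then delete the last 3 characters.
On "axnrbkqno": the first step gives "oaxnrbkqn", and the second then gives "oaxnrb".

oaxnrb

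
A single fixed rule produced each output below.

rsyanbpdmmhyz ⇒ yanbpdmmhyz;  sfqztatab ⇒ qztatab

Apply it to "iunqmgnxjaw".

In each case the input is transformed by: delete the first 2 characters.
For "iunqmgnxjaw" the result is "nqmgnxjaw".

nqmgnxjaw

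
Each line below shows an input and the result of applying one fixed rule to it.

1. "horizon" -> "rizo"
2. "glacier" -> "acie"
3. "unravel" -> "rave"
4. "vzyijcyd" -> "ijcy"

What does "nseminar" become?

mina

The pattern: move the last character to the front, then keep only the last 4 characters.
On "nseminar" that produces "mina".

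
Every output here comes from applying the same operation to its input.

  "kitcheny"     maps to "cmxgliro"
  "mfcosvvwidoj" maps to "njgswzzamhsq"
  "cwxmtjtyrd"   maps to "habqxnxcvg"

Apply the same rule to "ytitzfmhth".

lxmxdjqlxc

The rule is to shift every letter 4 places forward in the alphabet (wrapping around), then swap the first and last characters.
For "ytitzfmhth", step one produces "cxmxdjqlxl"; step two turns that into "lxmxdjqlxc".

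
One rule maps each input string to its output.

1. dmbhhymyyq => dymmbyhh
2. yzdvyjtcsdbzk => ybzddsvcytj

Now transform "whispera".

wehpis

What's happening: delete the last 2 characters, then take characters alternately from the front and the back (1st, last, 2nd, 2nd-last, ...).
On "whispera": the first step gives "whispe", and the second then gives "wehpis".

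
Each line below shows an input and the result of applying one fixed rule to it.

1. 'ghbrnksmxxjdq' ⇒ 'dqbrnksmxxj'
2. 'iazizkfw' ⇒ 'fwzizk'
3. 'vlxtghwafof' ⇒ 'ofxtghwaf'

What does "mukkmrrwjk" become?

The pattern: delete the first 2 characters, then move the last 2 characters to the front (rotate right by 2).
On "mukkmrrwjk": the first step gives "kkmrrwjk", and the second then gives "jkkkmrrw".

jkkkmrrw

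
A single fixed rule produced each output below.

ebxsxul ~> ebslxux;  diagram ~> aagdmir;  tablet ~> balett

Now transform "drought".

gdohtru

What's happening: sort the characters into alphabetical order, then swap each adjacent pair of characters (1↔2, 3↔4, ...).
Starting from "drought": after the first operation, "dghortu"; after the second, "gdohtru".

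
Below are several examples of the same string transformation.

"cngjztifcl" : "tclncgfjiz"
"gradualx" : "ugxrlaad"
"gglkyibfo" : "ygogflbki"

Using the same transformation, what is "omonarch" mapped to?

In each case the input is transformed by: take characters alternately from the front and the back (1st, last, 2nd, 2nd-last, ...), then move the last character to the front.
Applying both steps to "omonarch": "ohmcorna", then "aohmcorn".

aohmcorn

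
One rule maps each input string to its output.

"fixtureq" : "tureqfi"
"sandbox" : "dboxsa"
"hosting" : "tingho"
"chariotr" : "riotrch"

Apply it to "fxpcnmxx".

The transformation: move the first 2 characters to the end (rotate left by 2), then delete the first character.
"fxpcnmxx" → "pcnmxxfx" → "cnmxxfx".

cnmxxfx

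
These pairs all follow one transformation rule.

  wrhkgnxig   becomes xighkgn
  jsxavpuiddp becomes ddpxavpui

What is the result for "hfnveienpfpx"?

fpxnveienp

The rule is to delete the first 2 characters, then move the last 3 characters to the front (rotate right by 3).
Doing the same to "hfnveienpfpx": "fpxnveienp".
(Check on "jsxavpuiddp": → "xavpuiddp" → "ddpxavpui" ✓)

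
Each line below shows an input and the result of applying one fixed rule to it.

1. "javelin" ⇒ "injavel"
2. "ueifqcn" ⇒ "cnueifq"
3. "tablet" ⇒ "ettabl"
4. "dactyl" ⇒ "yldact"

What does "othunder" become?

erothund

The rule is to move the last 2 characters to the front (rotate right by 2).
Doing the same to "othunder": "erothund".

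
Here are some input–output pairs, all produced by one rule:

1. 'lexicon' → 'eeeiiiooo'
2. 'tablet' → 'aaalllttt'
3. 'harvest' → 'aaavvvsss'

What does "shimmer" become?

hhhmmmeee

The pattern: keep every other character starting from the second (positions 2nd, 4th, 6th, ...), then repeat every character 3 times.
On "shimmer" that produces "hhhmmmeee".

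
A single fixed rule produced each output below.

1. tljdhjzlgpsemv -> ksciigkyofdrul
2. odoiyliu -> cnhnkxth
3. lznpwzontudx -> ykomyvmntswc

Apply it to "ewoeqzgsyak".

vddnyprfzxj

What's happening: swap each adjacent pair of characters (1↔2, 3↔4, ...), then shift every letter 1 place backward in the alphabet (wrapping around).
Working it through for "ewoeqzgsyak": intermediate "weeozqsgayk", final "vddnyprfzxj".
(Check on "tljdhjzlgpsemv": → "ltdjjhlzpgesvm" → "ksciigkyofdrul" ✓)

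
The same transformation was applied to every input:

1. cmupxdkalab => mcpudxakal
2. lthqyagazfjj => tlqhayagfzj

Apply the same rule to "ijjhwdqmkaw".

In each case the input is transformed by: delete the last character, then swap each adjacent pair of characters (1↔2, 3↔4, ...).
"ijjhwdqmkaw" → "ijjhwdqmka" → "jihjdwmqak".
(Check on "lthqyagazfjj": → "lthqyagazfj" → "tlqhayagfzj" ✓)

jihjdwmqak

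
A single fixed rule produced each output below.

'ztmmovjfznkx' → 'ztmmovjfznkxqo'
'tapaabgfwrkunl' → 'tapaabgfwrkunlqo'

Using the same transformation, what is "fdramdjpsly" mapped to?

fdramdjpslyqo

What's happening: append "qo".
Doing the same to "fdramdjpsly": "fdramdjpslyqo".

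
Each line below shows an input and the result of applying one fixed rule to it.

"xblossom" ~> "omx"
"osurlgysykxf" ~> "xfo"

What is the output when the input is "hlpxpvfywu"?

What's happening: move the first character to the end, then keep only the last 3 characters.
So "hlpxpvfywu" becomes "wuh".
(Check on "xblossom": → "blossomx" → "omx" ✓)

wuh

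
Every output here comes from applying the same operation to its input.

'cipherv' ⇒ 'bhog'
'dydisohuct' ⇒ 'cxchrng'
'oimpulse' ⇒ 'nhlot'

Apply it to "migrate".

lhfq

The pattern: shift every letter 1 place backward in the alphabet (wrapping around), then delete the last 3 characters.
For "migrate", step one produces "lhfqzsd"; step two turns that into "lhfq".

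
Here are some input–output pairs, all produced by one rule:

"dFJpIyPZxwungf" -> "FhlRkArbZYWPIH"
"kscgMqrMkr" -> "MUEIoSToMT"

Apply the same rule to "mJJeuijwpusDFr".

OllGWKLYRWUfhT

The rule is to shift every letter 2 places forward in the alphabet (wrapping around), then flip the case of every letter.
So "mJJeuijwpusDFr" becomes "OllGWKLYRWUfhT".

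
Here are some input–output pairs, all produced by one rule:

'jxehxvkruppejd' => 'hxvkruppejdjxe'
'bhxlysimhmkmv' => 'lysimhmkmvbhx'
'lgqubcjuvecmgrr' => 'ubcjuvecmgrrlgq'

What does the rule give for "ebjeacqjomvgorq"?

eacqjomvgorqebj

What's happening: move the first 3 characters to the end (rotate left by 3).
Applying that to "ebjeacqjomvgorq" gives "eacqjomvgorqebj".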